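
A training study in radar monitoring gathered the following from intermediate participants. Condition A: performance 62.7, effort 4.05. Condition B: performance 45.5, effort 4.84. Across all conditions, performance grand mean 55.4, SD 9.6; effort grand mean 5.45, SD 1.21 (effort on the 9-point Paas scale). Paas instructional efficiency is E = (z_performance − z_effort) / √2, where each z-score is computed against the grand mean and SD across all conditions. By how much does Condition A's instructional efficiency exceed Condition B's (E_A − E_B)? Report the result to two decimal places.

Condition A: z_P = (62.7 − 55.4)/9.6 = 0.7604; z_E = (4.05 − 5.45)/1.21 = -1.1570; E_A = (0.7604 − (-1.1570))/√2 = 1.3558.
Condition B: z_P = (45.5 − 55.4)/9.6 = -1.0312; z_E = (4.84 − 5.45)/1.21 = -0.5041; E_B = (-1.0312 − (-0.5041))/√2 = -0.3727.
E_A − E_B = 1.3558 − (-0.3727) = 1.7285 ≈ 1.73.

1.73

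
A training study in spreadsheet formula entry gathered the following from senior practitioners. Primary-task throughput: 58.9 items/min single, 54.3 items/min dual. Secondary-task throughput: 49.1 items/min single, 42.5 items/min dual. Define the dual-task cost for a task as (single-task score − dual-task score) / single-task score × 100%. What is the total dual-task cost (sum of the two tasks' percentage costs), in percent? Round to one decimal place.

Primary cost = (58.9 − 54.3) / 58.9 × 100% = 7.8098%.
Secondary cost = (49.1 − 42.5) / 49.1 × 100% = 13.4420%.
Total = 7.8098% + 13.4420% = 21.2518% ≈ 21.3%.

21.3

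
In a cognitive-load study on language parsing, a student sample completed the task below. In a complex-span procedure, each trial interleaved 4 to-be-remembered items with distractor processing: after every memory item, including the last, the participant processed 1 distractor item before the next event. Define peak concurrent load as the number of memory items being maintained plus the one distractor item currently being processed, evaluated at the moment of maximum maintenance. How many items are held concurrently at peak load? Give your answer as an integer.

Maintenance is greatest during the distractor(s) after memory item 4: all 4 memory items are being held.
One distractor item is concurrently being processed.
Peak concurrent load = 4 + 1 = 5 items.

5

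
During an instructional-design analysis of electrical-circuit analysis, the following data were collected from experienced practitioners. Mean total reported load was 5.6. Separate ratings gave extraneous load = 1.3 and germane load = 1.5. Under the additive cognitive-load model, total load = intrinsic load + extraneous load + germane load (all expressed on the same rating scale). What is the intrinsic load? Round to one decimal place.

2.8

intrinsic load = total − extraneous − germane
             = 5.6 − 1.3 − 1.5 = 2.8.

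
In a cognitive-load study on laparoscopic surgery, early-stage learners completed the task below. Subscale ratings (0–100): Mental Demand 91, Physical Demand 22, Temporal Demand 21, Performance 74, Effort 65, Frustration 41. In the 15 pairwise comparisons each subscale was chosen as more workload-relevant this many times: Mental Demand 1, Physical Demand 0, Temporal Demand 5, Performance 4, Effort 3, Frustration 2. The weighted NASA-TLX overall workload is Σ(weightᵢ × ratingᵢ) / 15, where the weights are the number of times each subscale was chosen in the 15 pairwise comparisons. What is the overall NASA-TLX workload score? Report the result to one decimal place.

The tallies are the weights (they sum to 15).
Weighted sum = 1·91 + 0·22 + 5·21 + 4·74 + 3·65 + 2·41
            = 91 + 0 + 105 + 296 + 195 + 82 = 769.
Overall workload = 769 / 15 = 51.2667 ≈ 51.3.

51.3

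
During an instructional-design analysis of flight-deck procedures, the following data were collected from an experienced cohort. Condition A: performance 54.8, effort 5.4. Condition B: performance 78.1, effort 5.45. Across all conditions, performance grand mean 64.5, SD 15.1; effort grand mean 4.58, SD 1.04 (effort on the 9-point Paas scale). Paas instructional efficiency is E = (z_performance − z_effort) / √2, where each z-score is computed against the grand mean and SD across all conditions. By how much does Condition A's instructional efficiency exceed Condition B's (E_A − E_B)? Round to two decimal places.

-1.06

Condition A: z_P = (54.8 − 64.5)/15.1 = -0.6424; z_E = (5.4 − 4.58)/1.04 = 0.7885; E_A = (-0.6424 − 0.7885)/√2 = -1.0118.
Condition B: z_P = (78.1 − 64.5)/15.1 = 0.9007; z_E = (5.45 − 4.58)/1.04 = 0.8365; E_B = (0.9007 − 0.8365)/√2 = 0.0454.
E_A − E_B = -1.0118 − 0.0454 = -1.0572 ≈ -1.06.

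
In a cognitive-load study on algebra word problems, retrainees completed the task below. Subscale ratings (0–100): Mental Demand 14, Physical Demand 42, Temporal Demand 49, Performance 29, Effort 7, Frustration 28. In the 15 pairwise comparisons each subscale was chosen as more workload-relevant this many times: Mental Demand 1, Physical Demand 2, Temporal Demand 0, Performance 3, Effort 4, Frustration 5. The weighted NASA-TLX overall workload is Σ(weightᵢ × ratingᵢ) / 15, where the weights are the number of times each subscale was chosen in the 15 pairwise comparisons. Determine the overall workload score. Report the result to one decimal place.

23.5

The tallies are the weights (they sum to 15).
Weighted sum = 1·14 + 2·42 + 0·49 + 3·29 + 4·7 + 5·28
            = 14 + 84 + 0 + 87 + 28 + 140 = 353.
Overall workload = 353 / 15 = 23.5333 ≈ 23.5.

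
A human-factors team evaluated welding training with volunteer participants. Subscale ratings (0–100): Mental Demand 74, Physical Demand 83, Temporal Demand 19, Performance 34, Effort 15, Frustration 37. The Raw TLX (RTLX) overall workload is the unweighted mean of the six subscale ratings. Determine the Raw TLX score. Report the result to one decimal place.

Sum of ratings = 74 + 83 + 19 + 34 + 15 + 37 = 262.
RTLX = 262 / 6 = 43.6667 ≈ 43.7.

43.7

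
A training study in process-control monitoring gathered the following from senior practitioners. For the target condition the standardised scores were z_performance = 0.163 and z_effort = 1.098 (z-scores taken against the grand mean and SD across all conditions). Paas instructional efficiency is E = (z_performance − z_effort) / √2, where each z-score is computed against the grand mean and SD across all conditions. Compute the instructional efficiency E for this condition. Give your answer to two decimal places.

-0.66

z_P − z_E = 0.163 − 1.098 = -0.9350.
E = -0.9350 / √2 = -0.9350 / 1.41421 = -0.6611 ≈ -0.66.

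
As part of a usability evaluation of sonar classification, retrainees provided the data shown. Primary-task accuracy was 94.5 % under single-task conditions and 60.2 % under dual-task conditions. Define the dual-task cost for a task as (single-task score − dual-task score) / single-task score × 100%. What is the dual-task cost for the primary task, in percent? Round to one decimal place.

36.3

Cost = (94.5 − 60.2) / 94.5 × 100%
     = 34.3000 / 94.5 × 100% = 36.2963%.
≈ 36.3%.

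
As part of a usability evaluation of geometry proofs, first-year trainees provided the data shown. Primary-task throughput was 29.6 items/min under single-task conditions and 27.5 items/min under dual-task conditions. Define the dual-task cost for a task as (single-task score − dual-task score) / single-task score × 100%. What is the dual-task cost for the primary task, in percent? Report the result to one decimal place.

7.1

Cost = (29.6 − 27.5) / 29.6 × 100%
     = 2.1000 / 29.6 × 100% = 7.0946%.
≈ 7.1%.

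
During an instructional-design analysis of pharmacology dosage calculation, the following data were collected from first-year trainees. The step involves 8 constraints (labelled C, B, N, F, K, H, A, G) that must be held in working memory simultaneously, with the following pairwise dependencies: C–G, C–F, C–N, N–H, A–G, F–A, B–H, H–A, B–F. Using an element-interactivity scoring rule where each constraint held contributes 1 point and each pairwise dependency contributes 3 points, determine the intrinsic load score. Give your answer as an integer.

Count of constraints held simultaneously: 8.
Count of pairwise dependencies listed: 9.
Element contribution: 8 × 1 = 8.
Interaction contribution: 9 × 3 = 27.
Intrinsic load = 8 + 27 = 35.

35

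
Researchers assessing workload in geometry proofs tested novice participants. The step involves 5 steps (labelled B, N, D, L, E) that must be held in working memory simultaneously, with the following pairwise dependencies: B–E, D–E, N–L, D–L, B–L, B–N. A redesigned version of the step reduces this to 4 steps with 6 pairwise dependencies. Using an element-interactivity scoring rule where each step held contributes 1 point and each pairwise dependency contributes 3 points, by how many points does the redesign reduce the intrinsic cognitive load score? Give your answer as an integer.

1

Original: 5 × 1 + 6 × 3 = 5 + 18 = 23.
Redesigned: 4 × 1 + 6 × 3 = 4 + 18 = 22.
Reduction = 23 − 22 = 1.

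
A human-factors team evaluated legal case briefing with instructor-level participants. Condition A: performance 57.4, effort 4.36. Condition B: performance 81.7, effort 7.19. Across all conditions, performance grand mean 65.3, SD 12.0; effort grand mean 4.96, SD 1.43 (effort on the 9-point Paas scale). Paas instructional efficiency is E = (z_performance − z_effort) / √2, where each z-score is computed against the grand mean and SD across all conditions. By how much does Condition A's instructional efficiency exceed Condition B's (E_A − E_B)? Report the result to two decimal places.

Condition A: z_P = (57.4 − 65.3)/12.0 = -0.6583; z_E = (4.36 − 4.96)/1.43 = -0.4196; E_A = (-0.6583 − (-0.4196))/√2 = -0.1688.
Condition B: z_P = (81.7 − 65.3)/12.0 = 1.3667; z_E = (7.19 − 4.96)/1.43 = 1.5594; E_B = (1.3667 − 1.5594)/√2 = -0.1363.
E_A − E_B = -0.1688 − (-0.1363) = -0.0325 ≈ -0.03.

-0.03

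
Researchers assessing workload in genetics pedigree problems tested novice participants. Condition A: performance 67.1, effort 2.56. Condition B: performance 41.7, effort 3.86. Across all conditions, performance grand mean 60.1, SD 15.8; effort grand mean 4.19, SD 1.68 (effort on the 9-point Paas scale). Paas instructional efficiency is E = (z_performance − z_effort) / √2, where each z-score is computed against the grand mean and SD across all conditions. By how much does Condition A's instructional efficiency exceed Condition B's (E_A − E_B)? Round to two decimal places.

1.68

Condition A: z_P = (67.1 − 60.1)/15.8 = 0.4430; z_E = (2.56 − 4.19)/1.68 = -0.9702; E_A = (0.4430 − (-0.9702))/√2 = 0.9993.
Condition B: z_P = (41.7 − 60.1)/15.8 = -1.1646; z_E = (3.86 − 4.19)/1.68 = -0.1964; E_B = (-1.1646 − (-0.1964))/√2 = -0.6846.
E_A − E_B = 0.9993 − (-0.6846) = 1.6839 ≈ 1.68.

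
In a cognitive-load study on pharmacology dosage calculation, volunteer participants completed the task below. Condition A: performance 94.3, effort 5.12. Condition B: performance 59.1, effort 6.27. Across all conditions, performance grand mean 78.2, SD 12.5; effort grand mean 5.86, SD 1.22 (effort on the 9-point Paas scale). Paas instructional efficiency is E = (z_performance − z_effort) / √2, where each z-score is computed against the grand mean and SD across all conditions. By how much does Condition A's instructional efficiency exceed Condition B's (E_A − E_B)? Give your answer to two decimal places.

Condition A: z_P = (94.3 − 78.2)/12.5 = 1.2880; z_E = (5.12 − 5.86)/1.22 = -0.6066; E_A = (1.2880 − (-0.6066))/√2 = 1.3397.
Condition B: z_P = (59.1 − 78.2)/12.5 = -1.5280; z_E = (6.27 − 5.86)/1.22 = 0.3361; E_B = (-1.5280 − 0.3361)/√2 = -1.3181.
E_A − E_B = 1.3397 − (-1.3181) = 2.6578 ≈ 2.66.

2.66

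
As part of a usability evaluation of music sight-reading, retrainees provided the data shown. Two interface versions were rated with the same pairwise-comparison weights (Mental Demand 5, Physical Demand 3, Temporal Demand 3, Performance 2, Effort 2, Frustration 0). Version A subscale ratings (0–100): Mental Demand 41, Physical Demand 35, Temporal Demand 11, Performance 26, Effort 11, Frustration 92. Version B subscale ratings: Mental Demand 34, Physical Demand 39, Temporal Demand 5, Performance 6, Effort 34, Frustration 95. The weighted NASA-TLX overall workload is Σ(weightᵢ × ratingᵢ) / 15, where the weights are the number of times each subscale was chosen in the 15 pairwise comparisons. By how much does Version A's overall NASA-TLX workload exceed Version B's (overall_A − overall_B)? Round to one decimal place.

Version A weighted sum = 5·41 + 3·35 + 3·11 + 2·26 + 2·11 + 0·92 = 205 + 105 + 33 + 52 + 22 + 0 = 417; overall_A = 417/15 = 27.8000.
Version B weighted sum = 5·34 + 3·39 + 3·5 + 2·6 + 2·34 + 0·95 = 170 + 117 + 15 + 12 + 68 + 0 = 382; overall_B = 382/15 = 25.4667.
Difference = 27.8000 − 25.4667 = 2.3333 ≈ 2.3.

2.3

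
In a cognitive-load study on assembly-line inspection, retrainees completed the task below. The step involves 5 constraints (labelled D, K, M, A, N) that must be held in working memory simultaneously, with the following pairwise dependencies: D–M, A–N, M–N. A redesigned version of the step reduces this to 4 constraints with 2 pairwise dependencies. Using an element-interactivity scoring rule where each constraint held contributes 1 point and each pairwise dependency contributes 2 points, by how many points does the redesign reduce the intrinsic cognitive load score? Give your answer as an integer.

3

Original: 5 × 1 + 3 × 2 = 5 + 6 = 11.
Redesigned: 4 × 1 + 2 × 2 = 4 + 4 = 8.
Reduction = 11 − 8 = 3.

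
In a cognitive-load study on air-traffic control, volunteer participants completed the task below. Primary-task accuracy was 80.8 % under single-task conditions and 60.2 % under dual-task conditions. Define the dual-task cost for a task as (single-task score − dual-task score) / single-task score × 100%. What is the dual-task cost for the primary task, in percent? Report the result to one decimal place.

25.5

Cost = (80.8 − 60.2) / 80.8 × 100%
     = 20.6000 / 80.8 × 100% = 25.4950%.
≈ 25.5%.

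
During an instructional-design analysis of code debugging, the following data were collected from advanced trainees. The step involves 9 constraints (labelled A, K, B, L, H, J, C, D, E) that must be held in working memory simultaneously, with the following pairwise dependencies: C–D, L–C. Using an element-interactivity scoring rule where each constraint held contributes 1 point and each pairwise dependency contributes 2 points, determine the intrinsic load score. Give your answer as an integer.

Count of constraints held simultaneously: 9.
Count of pairwise dependencies listed: 2.
Element contribution: 9 × 1 = 9.
Interaction contribution: 2 × 2 = 4.
Intrinsic load = 9 + 4 = 13.

13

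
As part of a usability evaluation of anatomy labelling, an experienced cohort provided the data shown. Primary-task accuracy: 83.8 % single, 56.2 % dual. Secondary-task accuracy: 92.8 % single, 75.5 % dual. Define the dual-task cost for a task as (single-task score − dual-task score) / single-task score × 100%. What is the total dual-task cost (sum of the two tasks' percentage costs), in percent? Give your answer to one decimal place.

Primary cost = (83.8 − 56.2) / 83.8 × 100% = 32.9356%.
Secondary cost = (92.8 − 75.5) / 92.8 × 100% = 18.6422%.
Total = 32.9356% + 18.6422% = 51.5778% ≈ 51.6%.

51.6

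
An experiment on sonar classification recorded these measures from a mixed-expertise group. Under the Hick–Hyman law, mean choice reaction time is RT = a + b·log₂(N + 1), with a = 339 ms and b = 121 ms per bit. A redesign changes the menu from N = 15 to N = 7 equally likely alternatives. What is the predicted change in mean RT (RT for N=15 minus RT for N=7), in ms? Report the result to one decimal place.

121.0

RT(15) = 339 + 121·log₂(16) = 339 + 121·4.0000 = 823.0000 ms.
RT(7) = 339 + 121·log₂(8) = 339 + 121·3.0000 = 702.0000 ms.
Difference = 823.0000 − 702.0000 = 121.0000 ≈ 121.0 ms.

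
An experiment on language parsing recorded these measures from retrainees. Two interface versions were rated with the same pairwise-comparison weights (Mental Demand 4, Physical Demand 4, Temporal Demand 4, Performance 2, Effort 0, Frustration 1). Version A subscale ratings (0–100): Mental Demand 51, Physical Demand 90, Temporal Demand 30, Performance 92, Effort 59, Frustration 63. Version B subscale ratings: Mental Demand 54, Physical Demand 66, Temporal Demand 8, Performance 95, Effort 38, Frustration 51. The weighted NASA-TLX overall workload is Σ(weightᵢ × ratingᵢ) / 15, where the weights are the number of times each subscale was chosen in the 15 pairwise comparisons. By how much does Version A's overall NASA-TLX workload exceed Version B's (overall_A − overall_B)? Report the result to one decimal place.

Version A weighted sum = 4·51 + 4·90 + 4·30 + 2·92 + 0·59 + 1·63 = 204 + 360 + 120 + 184 + 0 + 63 = 931; overall_A = 931/15 = 62.0667.
Version B weighted sum = 4·54 + 4·66 + 4·8 + 2·95 + 0·38 + 1·51 = 216 + 264 + 32 + 190 + 0 + 51 = 753; overall_B = 753/15 = 50.2000.
Difference = 62.0667 − 50.2000 = 11.8667 ≈ 11.9.

11.9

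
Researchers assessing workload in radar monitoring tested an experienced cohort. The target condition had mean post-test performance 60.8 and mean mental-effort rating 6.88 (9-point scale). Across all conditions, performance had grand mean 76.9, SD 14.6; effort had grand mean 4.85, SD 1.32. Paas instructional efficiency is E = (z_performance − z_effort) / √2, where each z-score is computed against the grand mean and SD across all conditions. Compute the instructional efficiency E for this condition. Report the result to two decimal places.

-1.87

z_performance = (60.8 − 76.9) / 14.6 = -16.1000 / 14.6 = -1.1027.
z_effort = (6.88 − 4.85) / 1.32 = 2.0300 / 1.32 = 1.5379.
z_P − z_E = -1.1027 − 1.5379 = -2.6406.
E = -2.6406 / √2 = -2.6406 / 1.41421 = -1.8672 ≈ -1.87.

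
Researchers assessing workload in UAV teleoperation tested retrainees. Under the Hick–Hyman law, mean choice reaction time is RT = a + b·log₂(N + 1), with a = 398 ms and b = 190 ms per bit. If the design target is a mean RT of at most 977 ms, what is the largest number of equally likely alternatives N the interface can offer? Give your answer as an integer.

Set 398 + 190·log₂(N + 1) ≤ 977.
log₂(N + 1) ≤ (977 − 398) / 190 = 3.0474.
N + 1 ≤ 2^3.0474 = 8.2672.
N ≤ 7.2672, so the largest integer N is 7.

7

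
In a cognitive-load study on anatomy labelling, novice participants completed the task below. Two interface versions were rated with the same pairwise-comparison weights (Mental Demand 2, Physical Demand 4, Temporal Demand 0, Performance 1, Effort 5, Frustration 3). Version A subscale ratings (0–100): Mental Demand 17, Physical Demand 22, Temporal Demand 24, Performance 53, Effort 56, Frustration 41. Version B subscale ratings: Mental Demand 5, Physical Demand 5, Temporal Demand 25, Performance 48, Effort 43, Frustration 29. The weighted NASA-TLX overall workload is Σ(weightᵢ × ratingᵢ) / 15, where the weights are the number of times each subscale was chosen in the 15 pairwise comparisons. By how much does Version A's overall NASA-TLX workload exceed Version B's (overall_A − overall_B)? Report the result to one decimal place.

13.2

Version A weighted sum = 2·17 + 4·22 + 0·24 + 1·53 + 5·56 + 3·41 = 34 + 88 + 0 + 53 + 280 + 123 = 578; overall_A = 578/15 = 38.5333.
Version B weighted sum = 2·5 + 4·5 + 0·25 + 1·48 + 5·43 + 3·29 = 10 + 20 + 0 + 48 + 215 + 87 = 380; overall_B = 380/15 = 25.3333.
Difference = 38.5333 − 25.3333 = 13.2000 ≈ 13.2.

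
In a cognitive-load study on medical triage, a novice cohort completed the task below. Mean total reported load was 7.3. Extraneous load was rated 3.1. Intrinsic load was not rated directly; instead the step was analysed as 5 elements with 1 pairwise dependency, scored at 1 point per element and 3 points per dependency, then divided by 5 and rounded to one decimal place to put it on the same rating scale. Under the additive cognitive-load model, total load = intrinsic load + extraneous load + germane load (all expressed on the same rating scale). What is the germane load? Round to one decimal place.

Intrinsic (element-interactivity): (5 × 1 + 1 × 3) / 5 = 8 / 5 = 1.6000 → 1.6.
germane load = total − intrinsic − extraneous
             = 7.3 − 1.6 − 3.1 = 2.6.

2.6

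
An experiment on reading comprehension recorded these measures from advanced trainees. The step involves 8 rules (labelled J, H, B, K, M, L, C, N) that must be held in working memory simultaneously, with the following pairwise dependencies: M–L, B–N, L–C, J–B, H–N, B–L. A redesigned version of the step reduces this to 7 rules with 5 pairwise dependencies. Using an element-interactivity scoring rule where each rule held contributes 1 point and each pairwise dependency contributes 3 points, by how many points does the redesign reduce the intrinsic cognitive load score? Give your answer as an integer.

Original: 8 × 1 + 6 × 3 = 8 + 18 = 26.
Redesigned: 7 × 1 + 5 × 3 = 7 + 15 = 22.
Reduction = 26 − 22 = 4.

4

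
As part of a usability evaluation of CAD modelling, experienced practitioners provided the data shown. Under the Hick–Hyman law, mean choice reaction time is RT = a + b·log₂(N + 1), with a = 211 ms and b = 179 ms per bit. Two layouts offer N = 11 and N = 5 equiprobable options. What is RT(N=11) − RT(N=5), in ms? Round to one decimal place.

RT(11) = 211 + 179·log₂(12) = 211 + 179·3.5850 = 852.7150 ms.
RT(5) = 211 + 179·log₂(6) = 211 + 179·2.5850 = 673.7150 ms.
Difference = 852.7150 − 673.7150 = 179.0000 ≈ 179.0 ms.

179.0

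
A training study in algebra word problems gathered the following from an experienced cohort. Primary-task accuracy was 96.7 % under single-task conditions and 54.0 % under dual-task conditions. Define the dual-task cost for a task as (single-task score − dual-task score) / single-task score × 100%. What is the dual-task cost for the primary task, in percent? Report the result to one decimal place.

44.2

Cost = (96.7 − 54.0) / 96.7 × 100%
     = 42.7000 / 96.7 × 100% = 44.1572%.
≈ 44.2%.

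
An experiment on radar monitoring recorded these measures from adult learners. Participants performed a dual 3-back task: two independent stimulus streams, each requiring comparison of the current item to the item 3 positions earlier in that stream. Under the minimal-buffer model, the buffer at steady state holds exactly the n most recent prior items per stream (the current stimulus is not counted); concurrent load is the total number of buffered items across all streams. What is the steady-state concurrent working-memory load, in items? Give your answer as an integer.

6

Each stream's buffer holds its 3 most recent prior items.
Two independent streams: 2 × 3 = 6 buffered items at steady state.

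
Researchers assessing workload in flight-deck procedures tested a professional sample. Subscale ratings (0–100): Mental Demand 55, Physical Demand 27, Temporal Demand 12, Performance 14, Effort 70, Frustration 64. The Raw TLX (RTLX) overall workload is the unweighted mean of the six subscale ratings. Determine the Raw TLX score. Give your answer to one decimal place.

Sum of ratings = 55 + 27 + 12 + 14 + 70 + 64 = 242.
RTLX = 242 / 6 = 40.3333 ≈ 40.3.

40.3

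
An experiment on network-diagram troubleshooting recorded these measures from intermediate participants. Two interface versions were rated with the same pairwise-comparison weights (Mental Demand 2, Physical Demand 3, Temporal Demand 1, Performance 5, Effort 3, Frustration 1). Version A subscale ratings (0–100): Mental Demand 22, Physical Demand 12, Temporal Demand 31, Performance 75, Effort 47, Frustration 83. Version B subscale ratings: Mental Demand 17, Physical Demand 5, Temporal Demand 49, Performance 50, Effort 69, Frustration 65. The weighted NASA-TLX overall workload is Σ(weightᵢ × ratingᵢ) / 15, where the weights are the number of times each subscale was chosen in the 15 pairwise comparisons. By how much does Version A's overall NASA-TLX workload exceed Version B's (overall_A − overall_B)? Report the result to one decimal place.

6.0

Version A weighted sum = 2·22 + 3·12 + 1·31 + 5·75 + 3·47 + 1·83 = 44 + 36 + 31 + 375 + 141 + 83 = 710; overall_A = 710/15 = 47.3333.
Version B weighted sum = 2·17 + 3·5 + 1·49 + 5·50 + 3·69 + 1·65 = 34 + 15 + 49 + 250 + 207 + 65 = 620; overall_B = 620/15 = 41.3333.
Difference = 47.3333 − 41.3333 = 6.0000 ≈ 6.0.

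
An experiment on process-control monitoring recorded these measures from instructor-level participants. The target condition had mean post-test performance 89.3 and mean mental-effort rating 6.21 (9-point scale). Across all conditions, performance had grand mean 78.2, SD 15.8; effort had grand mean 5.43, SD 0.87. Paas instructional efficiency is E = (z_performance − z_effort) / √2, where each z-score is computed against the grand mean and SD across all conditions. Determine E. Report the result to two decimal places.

z_performance = (89.3 − 78.2) / 15.8 = 11.1000 / 15.8 = 0.7025.
z_effort = (6.21 − 5.43) / 0.87 = 0.7800 / 0.87 = 0.8966.
z_P − z_E = 0.7025 − 0.8966 = -0.1941.
E = -0.1941 / √2 = -0.1941 / 1.41421 = -0.1372 ≈ -0.14.

-0.14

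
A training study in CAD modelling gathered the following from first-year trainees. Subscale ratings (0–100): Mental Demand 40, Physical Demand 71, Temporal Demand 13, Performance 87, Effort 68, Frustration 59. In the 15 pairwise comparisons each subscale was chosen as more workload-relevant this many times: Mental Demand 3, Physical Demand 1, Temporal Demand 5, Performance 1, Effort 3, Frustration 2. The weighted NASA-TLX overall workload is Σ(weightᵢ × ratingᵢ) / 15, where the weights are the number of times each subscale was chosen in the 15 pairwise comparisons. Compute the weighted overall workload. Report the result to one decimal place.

44.3

The tallies are the weights (they sum to 15).
Weighted sum = 3·40 + 1·71 + 5·13 + 1·87 + 3·68 + 2·59
            = 120 + 71 + 65 + 87 + 204 + 118 = 665.
Overall workload = 665 / 15 = 44.3333 ≈ 44.3.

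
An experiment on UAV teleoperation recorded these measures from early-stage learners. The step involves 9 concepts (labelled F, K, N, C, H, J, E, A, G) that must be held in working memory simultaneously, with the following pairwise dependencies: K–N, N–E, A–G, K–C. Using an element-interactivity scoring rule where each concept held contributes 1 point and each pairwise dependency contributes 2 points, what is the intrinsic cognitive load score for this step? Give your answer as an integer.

Count of concepts held simultaneously: 9.
Count of pairwise dependencies listed: 4.
Element contribution: 9 × 1 = 9.
Interaction contribution: 4 × 2 = 8.
Intrinsic load = 9 + 8 = 17.

17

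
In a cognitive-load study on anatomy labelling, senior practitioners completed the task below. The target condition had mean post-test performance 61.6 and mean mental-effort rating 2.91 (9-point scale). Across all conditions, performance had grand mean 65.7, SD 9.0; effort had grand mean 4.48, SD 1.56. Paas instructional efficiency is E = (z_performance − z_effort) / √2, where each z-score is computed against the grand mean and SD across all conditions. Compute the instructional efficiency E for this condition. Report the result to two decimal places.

z_performance = (61.6 − 65.7) / 9.0 = -4.1000 / 9.0 = -0.4556.
z_effort = (2.91 − 4.48) / 1.56 = -1.5700 / 1.56 = -1.0064.
z_P − z_E = -0.4556 − (-1.0064) = 0.5508.
E = 0.5508 / √2 = 0.5508 / 1.41421 = 0.3895 ≈ 0.39.

0.39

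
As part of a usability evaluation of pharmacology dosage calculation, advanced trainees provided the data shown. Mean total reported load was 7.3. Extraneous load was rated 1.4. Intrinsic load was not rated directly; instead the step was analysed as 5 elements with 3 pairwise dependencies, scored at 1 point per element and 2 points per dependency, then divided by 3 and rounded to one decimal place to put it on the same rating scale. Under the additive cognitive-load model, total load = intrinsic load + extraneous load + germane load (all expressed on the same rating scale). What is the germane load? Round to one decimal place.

2.2

Intrinsic (element-interactivity): (5 × 1 + 3 × 2) / 3 = 11 / 3 = 3.6667 → 3.7.
germane load = total − intrinsic − extraneous
             = 7.3 − 3.7 − 1.4 = 2.2.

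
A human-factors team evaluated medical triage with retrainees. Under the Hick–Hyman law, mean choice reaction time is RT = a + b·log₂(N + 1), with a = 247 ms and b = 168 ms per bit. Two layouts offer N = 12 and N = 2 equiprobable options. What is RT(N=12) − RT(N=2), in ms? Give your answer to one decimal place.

RT(12) = 247 + 168·log₂(13) = 247 + 168·3.7004 = 868.6672 ms.
RT(2) = 247 + 168·log₂(3) = 247 + 168·1.5850 = 513.2800 ms.
Difference = 868.6672 − 513.2800 = 355.3872 ≈ 355.4 ms.

355.4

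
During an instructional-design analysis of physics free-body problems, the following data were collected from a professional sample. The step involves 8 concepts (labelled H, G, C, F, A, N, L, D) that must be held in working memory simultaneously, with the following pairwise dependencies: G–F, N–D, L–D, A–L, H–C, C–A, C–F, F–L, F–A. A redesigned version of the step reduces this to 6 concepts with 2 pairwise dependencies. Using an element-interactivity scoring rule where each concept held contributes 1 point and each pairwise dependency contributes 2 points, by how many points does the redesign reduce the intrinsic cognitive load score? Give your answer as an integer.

Original: 8 × 1 + 9 × 2 = 8 + 18 = 26.
Redesigned: 6 × 1 + 2 × 2 = 6 + 4 = 10.
Reduction = 26 − 10 = 16.

16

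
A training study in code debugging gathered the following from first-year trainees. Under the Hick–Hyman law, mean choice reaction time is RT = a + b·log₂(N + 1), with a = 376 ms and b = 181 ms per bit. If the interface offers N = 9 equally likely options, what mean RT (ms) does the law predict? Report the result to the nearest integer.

977

log₂(9 + 1) = log₂(10) = 3.3219.
RT = 376 + 181 × 3.3219 = 376 + 601.2639 = 977.2639 ms.
≈ 977 ms.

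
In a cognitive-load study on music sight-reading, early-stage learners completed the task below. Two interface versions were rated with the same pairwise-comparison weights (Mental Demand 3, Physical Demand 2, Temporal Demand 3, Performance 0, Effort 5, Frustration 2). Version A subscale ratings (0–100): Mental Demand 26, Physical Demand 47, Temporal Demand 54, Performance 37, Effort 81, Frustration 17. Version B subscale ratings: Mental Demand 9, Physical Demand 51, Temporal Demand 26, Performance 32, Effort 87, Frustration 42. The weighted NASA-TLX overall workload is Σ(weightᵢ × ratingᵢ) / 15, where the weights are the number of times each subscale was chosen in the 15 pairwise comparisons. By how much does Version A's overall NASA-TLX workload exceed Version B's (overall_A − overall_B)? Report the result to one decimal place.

Version A weighted sum = 3·26 + 2·47 + 3·54 + 0·37 + 5·81 + 2·17 = 78 + 94 + 162 + 0 + 405 + 34 = 773; overall_A = 773/15 = 51.5333.
Version B weighted sum = 3·9 + 2·51 + 3·26 + 0·32 + 5·87 + 2·42 = 27 + 102 + 78 + 0 + 435 + 84 = 726; overall_B = 726/15 = 48.4000.
Difference = 51.5333 − 48.4000 = 3.1333 ≈ 3.1.

3.1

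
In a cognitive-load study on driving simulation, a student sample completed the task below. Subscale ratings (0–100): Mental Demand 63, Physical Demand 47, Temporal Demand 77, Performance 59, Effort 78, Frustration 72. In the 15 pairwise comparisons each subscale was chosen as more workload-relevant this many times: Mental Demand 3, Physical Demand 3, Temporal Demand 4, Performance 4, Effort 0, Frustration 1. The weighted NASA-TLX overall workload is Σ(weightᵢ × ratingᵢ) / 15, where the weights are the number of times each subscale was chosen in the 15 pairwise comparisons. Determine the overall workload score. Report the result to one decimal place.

The tallies are the weights (they sum to 15).
Weighted sum = 3·63 + 3·47 + 4·77 + 4·59 + 0·78 + 1·72
            = 189 + 141 + 308 + 236 + 0 + 72 = 946.
Overall workload = 946 / 15 = 63.0667 ≈ 63.1.

63.1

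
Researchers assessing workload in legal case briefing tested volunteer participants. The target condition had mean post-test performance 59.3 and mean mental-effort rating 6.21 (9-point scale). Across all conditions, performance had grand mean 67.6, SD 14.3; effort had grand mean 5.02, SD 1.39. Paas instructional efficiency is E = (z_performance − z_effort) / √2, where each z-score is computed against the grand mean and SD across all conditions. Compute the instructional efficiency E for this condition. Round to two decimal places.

z_performance = (59.3 − 67.6) / 14.3 = -8.3000 / 14.3 = -0.5804.
z_effort = (6.21 − 5.02) / 1.39 = 1.1900 / 1.39 = 0.8561.
z_P − z_E = -0.5804 − 0.8561 = -1.4365.
E = -1.4365 / √2 = -1.4365 / 1.41421 = -1.0158 ≈ -1.02.

-1.02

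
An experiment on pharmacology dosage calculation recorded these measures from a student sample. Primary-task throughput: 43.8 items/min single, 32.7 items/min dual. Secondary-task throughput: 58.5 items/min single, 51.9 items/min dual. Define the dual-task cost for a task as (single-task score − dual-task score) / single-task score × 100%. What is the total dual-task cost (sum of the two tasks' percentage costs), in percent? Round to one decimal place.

Primary cost = (43.8 − 32.7) / 43.8 × 100% = 25.3425%.
Secondary cost = (58.5 − 51.9) / 58.5 × 100% = 11.2821%.
Total = 25.3425% + 11.2821% = 36.6246% ≈ 36.6%.

36.6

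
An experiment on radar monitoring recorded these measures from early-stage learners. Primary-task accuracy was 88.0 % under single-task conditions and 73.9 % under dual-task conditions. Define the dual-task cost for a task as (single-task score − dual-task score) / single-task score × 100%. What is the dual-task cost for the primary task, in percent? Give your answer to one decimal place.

16.0

Cost = (88.0 − 73.9) / 88.0 × 100%
     = 14.1000 / 88.0 × 100% = 16.0227%.
≈ 16.0%.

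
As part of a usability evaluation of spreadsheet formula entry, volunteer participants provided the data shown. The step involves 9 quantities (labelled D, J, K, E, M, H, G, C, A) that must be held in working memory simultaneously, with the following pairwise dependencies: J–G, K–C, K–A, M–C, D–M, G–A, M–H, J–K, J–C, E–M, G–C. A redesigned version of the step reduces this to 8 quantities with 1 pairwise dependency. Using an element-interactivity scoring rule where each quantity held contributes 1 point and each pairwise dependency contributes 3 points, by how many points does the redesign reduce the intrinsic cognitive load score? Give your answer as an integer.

31

Original: 9 × 1 + 11 × 3 = 9 + 33 = 42.
Redesigned: 8 × 1 + 1 × 3 = 8 + 3 = 11.
Reduction = 42 − 11 = 31.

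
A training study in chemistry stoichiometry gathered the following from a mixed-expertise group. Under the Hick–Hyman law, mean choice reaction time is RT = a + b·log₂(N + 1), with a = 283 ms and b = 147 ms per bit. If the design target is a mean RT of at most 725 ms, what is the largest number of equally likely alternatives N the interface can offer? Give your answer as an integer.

7

Set 283 + 147·log₂(N + 1) ≤ 725.
log₂(N + 1) ≤ (725 − 283) / 147 = 3.0068.
N + 1 ≤ 2^3.0068 = 8.0378.
N ≤ 7.0378, so the largest integer N is 7.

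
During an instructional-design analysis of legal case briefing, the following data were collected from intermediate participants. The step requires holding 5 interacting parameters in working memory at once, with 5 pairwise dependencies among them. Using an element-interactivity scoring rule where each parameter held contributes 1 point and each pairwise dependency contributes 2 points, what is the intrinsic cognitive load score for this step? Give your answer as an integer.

Element contribution: 5 × 1 = 5.
Interaction contribution: 5 × 2 = 10.
Intrinsic load = 5 + 10 = 15.

15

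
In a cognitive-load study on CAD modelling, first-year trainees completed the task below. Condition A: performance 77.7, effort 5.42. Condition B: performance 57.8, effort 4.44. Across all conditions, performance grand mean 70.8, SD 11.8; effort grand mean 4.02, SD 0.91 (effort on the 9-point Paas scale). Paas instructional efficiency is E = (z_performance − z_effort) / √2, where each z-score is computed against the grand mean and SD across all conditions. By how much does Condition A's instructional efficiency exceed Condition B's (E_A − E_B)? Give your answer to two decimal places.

0.43

Condition A: z_P = (77.7 − 70.8)/11.8 = 0.5847; z_E = (5.42 − 4.02)/0.91 = 1.5385; E_A = (0.5847 − 1.5385)/√2 = -0.6744.
Condition B: z_P = (57.8 − 70.8)/11.8 = -1.1017; z_E = (4.44 − 4.02)/0.91 = 0.4615; E_B = (-1.1017 − 0.4615)/√2 = -1.1053.
E_A − E_B = -0.6744 − (-1.1053) = 0.4309 ≈ 0.43.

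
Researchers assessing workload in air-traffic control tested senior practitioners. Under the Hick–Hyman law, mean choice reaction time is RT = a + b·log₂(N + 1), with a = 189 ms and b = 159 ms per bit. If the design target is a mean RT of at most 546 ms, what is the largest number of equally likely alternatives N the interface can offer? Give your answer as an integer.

Set 189 + 159·log₂(N + 1) ≤ 546.
log₂(N + 1) ≤ (546 − 189) / 159 = 2.2453.
N + 1 ≤ 2^2.2453 = 4.7414.
N ≤ 3.7414, so the largest integer N is 3.

3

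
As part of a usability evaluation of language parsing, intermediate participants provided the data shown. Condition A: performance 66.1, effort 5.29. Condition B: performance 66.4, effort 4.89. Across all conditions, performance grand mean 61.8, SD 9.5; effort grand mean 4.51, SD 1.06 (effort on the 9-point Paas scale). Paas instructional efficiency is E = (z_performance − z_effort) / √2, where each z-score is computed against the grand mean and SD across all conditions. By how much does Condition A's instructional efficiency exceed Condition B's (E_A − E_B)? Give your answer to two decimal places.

Condition A: z_P = (66.1 − 61.8)/9.5 = 0.4526; z_E = (5.29 − 4.51)/1.06 = 0.7358; E_A = (0.4526 − 0.7358)/√2 = -0.2003.
Condition B: z_P = (66.4 − 61.8)/9.5 = 0.4842; z_E = (4.89 − 4.51)/1.06 = 0.3585; E_B = (0.4842 − 0.3585)/√2 = 0.0889.
E_A − E_B = -0.2003 − 0.0889 = -0.2892 ≈ -0.29.

-0.29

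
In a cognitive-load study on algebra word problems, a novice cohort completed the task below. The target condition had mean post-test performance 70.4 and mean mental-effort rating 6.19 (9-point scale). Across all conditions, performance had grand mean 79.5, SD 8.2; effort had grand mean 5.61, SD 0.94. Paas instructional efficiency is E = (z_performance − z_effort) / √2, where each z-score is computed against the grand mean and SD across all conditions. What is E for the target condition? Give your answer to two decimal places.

-1.22

z_performance = (70.4 − 79.5) / 8.2 = -9.1000 / 8.2 = -1.1098.
z_effort = (6.19 − 5.61) / 0.94 = 0.5800 / 0.94 = 0.6170.
z_P − z_E = -1.1098 − 0.6170 = -1.7268.
E = -1.7268 / √2 = -1.7268 / 1.41421 = -1.2210 ≈ -1.22.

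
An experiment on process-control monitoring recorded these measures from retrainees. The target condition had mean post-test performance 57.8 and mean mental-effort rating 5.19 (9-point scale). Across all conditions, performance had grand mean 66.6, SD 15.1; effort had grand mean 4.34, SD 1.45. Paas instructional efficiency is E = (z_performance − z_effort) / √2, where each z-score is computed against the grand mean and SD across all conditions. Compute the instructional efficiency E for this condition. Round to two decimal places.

z_performance = (57.8 − 66.6) / 15.1 = -8.8000 / 15.1 = -0.5828.
z_effort = (5.19 − 4.34) / 1.45 = 0.8500 / 1.45 = 0.5862.
z_P − z_E = -0.5828 − 0.5862 = -1.1690.
E = -1.1690 / √2 = -1.1690 / 1.41421 = -0.8266 ≈ -0.83.

-0.83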